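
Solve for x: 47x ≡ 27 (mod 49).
x ≡ 11 (mod 49)

gcd(47, 49) = 1, which divides 27, so solutions exist.
Find 47^(-1) mod 49 by the extended Euclidean algorithm:
49 = 1 × 47 + 2  ⟹  2 = (1)·49 + (-1)·47
47 = 23 × 2 + 1  ⟹  1 = (-23)·49 + (24)·47
So (24)·47 ≡ 1 (mod 49), i.e. 47^(-1) ≡ 24 (mod 49).
x ≡ 24 × 27 = 648 ≡ 11 (mod 49).
Check: 47 × 11 = 517 ≡ 27 (mod 49).
Unique solution: x ≡ 11 (mod 49)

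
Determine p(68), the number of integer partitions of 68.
3087735

p(n) counts ways to write n as a sum of positive integers (order ignored).
Euler's pentagonal recurrence: p(k) = p(k-1) + p(k-2) - p(k-5) - p(k-7) + p(k-12) + p(k-15) - ... (offsets j(3j∓1)/2, signs ++--, p(0)=1, p(<0)=0).
DP table for k = 0..67: p(0)=1, p(1)=1, p(2)=2, p(3)=3, p(4)=5, p(5)=7, p(6)=11, p(7)=15, p(8)=22, p(9)=30, p(10)=42, p(11)=56, p(12)=77, p(13)=101, p(14)=135, p(15)=176, p(16)=231, p(17)=297, p(18)=385, p(19)=490, p(20)=627, p(21)=792, p(22)=1002, p(23)=1255, p(24)=1575, p(25)=1958, p(26)=2436, p(27)=3010, p(28)=3718, p(29)=4565, p(30)=5604, p(31)=6842, p(32)=8349, p(33)=10143, p(34)=12310, p(35)=14883, p(36)=17977, p(37)=21637, p(38)=26015, p(39)=31185, p(40)=37338, p(41)=44583, p(42)=53174, p(43)=63261, p(44)=75175, p(45)=89134, p(46)=105558, p(47)=124754, p(48)=147273, p(49)=173525, p(50)=204226, p(51)=239943, p(52)=281589, p(53)=329931, p(54)=386155, p(55)=451276, p(56)=526823, p(57)=614154, p(58)=715220, p(59)=831820, p(60)=966467, p(61)=1121505, p(62)=1300156, p(63)=1505499, p(64)=1741630, p(65)=2012558, p(66)=2323520, p(67)=2679689.
Final step: p(68) = p(67) + p(66) - p(63) - p(61) + p(56) + p(53) - p(46) - p(42) + p(33) + p(28) - p(17) - p(11)
= 2679689 + 2323520 - 1505499 - 1121505 + 526823 + 329931 - 105558 - 53174 + 10143 + 3718 - 297 - 56
= 3087735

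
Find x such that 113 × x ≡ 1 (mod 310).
107

gcd(113, 310) = 1, so the inverse exists.
Extended Euclidean algorithm on (310, 113):
310 = 2 × 113 + 84  ⟹  84 = (1)·310 + (-2)·113
113 = 1 × 84 + 29  ⟹  29 = (-1)·310 + (3)·113
84 = 2 × 29 + 26  ⟹  26 = (3)·310 + (-8)·113
29 = 1 × 26 + 3  ⟹  3 = (-4)·310 + (11)·113
26 = 8 × 3 + 2  ⟹  2 = (35)·310 + (-96)·113
3 = 1 × 2 + 1  ⟹  1 = (-39)·310 + (107)·113
So (107)·113 ≡ 1 (mod 310), i.e. 113^(-1) ≡ 107 (mod 310).
Check: 113 × 107 = 12091 ≡ 1 (mod 310)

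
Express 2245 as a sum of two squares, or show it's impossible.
6² + 47² (a=6, b=47)

Factorization: 2245 = 5 × 449
By Fermat: n is sum of two squares iff every prime p ≡ 3 (mod 4) appears to even power.
All primes ≡ 3 (mod 4) appear to even power.
Search a = 0, 1, 2, … for 2245 - a² a perfect square: first hit at a = 6: 2245 - 36 = 2209 = 47².
2245 = 6² + 47² = 36 + 2209 ✓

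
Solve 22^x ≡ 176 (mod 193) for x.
151

Baby-step giant-step with step n = ⌈√193⌉ = 14.
Baby steps 22^j mod 193 (j:value) for j=0..13: 0:1, 1:22, 2:98, 3:33, 4:147, 5:146, 6:124, 7:26, 8:186, 9:39, 10:86, 11:155, 12:129, 13:136.
Giant-step multiplier: 22^(-14) ≡ 22^(192-14) = 22^178 ≡ 2 (mod 193).
Giant steps γ_i = 176·2^i mod 193: γ_0=176, γ_1=159, γ_2=125, γ_3=57, γ_4=114, γ_5=35, γ_6=70, γ_7=140, γ_8=87, γ_9=174, γ_10=155 (in table at j=11).
x = i·n + j = 10·14 + 11 = 151.
Check: 22^151 ≡ 176 (mod 193).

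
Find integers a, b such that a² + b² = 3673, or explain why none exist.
37² + 48² (a=37, b=48)

Factorization: 3673 = 3673
By Fermat: n is sum of two squares iff every prime p ≡ 3 (mod 4) appears to even power.
All primes ≡ 3 (mod 4) appear to even power.
Search a = 0, 1, 2, … for 3673 - a² a perfect square: first hit at a = 37: 3673 - 1369 = 2304 = 48².
3673 = 37² + 48² = 1369 + 2304 ✓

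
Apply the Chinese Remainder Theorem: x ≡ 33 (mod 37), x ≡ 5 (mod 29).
440

Using Chinese Remainder Theorem:
M = 37 × 29 = 1073
M1 = 29, M2 = 37
y1 = 29^(-1) mod 37 = 23
y2 = 37^(-1) mod 29 = 11
x = (33×29×23 + 5×37×11) mod 1073 = 440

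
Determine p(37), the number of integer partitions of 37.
21637

p(n) counts ways to write n as a sum of positive integers (order ignored).
Euler's pentagonal recurrence: p(k) = p(k-1) + p(k-2) - p(k-5) - p(k-7) + p(k-12) + p(k-15) - ... (offsets j(3j∓1)/2, signs ++--, p(0)=1, p(<0)=0).
DP table for k = 0..36: p(0)=1, p(1)=1, p(2)=2, p(3)=3, p(4)=5, p(5)=7, p(6)=11, p(7)=15, p(8)=22, p(9)=30, p(10)=42, p(11)=56, p(12)=77, p(13)=101, p(14)=135, p(15)=176, p(16)=231, p(17)=297, p(18)=385, p(19)=490, p(20)=627, p(21)=792, p(22)=1002, p(23)=1255, p(24)=1575, p(25)=1958, p(26)=2436, p(27)=3010, p(28)=3718, p(29)=4565, p(30)=5604, p(31)=6842, p(32)=8349, p(33)=10143, p(34)=12310, p(35)=14883, p(36)=17977.
Final step: p(37) = p(36) + p(35) - p(32) - p(30) + p(25) + p(22) - p(15) - p(11) + p(2)
= 17977 + 14883 - 8349 - 5604 + 1958 + 1002 - 176 - 56 + 2
= 21637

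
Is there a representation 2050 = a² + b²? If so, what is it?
5² + 45² (a=5, b=45)

Factorization: 2050 = 2 × 5^2 × 41
By Fermat: n is sum of two squares iff every prime p ≡ 3 (mod 4) appears to even power.
All primes ≡ 3 (mod 4) appear to even power.
Search a = 0, 1, 2, … for 2050 - a² a perfect square: first hit at a = 5: 2050 - 25 = 2025 = 45².
2050 = 5² + 45² = 25 + 2025 ✓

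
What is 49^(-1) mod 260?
69

gcd(49, 260) = 1, so the inverse exists.
Extended Euclidean algorithm on (260, 49):
260 = 5 × 49 + 15  ⟹  15 = (1)·260 + (-5)·49
49 = 3 × 15 + 4  ⟹  4 = (-3)·260 + (16)·49
15 = 3 × 4 + 3  ⟹  3 = (10)·260 + (-53)·49
4 = 1 × 3 + 1  ⟹  1 = (-13)·260 + (69)·49
So (69)·49 ≡ 1 (mod 260), i.e. 49^(-1) ≡ 69 (mod 260).
Check: 49 × 69 = 3381 ≡ 1 (mod 260)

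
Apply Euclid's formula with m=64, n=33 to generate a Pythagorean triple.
(3007, 4224, 5185)

Euclid's formula: a = m² - n², b = 2mn, c = m² + n²
m = 64, n = 33
a = 64² - 33² = 4096 - 1089 = 3007
b = 2 × 64 × 33 = 4224
c = 64² + 33² = 4096 + 1089 = 5185
Verification: 3007² + 4224² = 9042049 + 17842176 = 26884225 = 5185² ✓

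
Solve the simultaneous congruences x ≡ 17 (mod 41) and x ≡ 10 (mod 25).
960

Using Chinese Remainder Theorem:
M = 41 × 25 = 1025
M1 = 25, M2 = 41
y1 = 25^(-1) mod 41 = 23
y2 = 41^(-1) mod 25 = 11
x = (17×25×23 + 10×41×11) mod 1025 = 960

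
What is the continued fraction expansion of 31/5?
[6; 5]

Euclidean algorithm steps:
31 = 6 × 5 + 1
5 = 5 × 1 + 0
Continued fraction: [6; 5]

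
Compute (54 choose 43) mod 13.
0

Using Lucas' theorem:
Write n=54 and k=43 in base 13:
n in base 13: [4, 2]
k in base 13: [3, 4]
C(54,43) mod 13 = ∏ C(n_i, k_i) mod 13
Digit binomials (mod 13): C(4,3) = 4; C(2,4) = 0 (k_i > n_i)
Product: 4 × 0 = 0 ≡ 0 (mod 13)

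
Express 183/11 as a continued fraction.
[16; 1, 1, 1, 3]

Euclidean algorithm steps:
183 = 16 × 11 + 7
11 = 1 × 7 + 4
7 = 1 × 4 + 3
4 = 1 × 3 + 1
3 = 3 × 1 + 0
Continued fraction: [16; 1, 1, 1, 3]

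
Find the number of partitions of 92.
72533807

p(n) counts ways to write n as a sum of positive integers (order ignored).
Euler's pentagonal recurrence: p(k) = p(k-1) + p(k-2) - p(k-5) - p(k-7) + p(k-12) + p(k-15) - ... (offsets j(3j∓1)/2, signs ++--, p(0)=1, p(<0)=0).
DP table for k = 0..91: p(0)=1, p(1)=1, p(2)=2, p(3)=3, p(4)=5, p(5)=7, p(6)=11, p(7)=15, p(8)=22, p(9)=30, p(10)=42, p(11)=56, p(12)=77, p(13)=101, p(14)=135, p(15)=176, p(16)=231, p(17)=297, p(18)=385, p(19)=490, p(20)=627, p(21)=792, p(22)=1002, p(23)=1255, p(24)=1575, p(25)=1958, p(26)=2436, p(27)=3010, p(28)=3718, p(29)=4565, p(30)=5604, p(31)=6842, p(32)=8349, p(33)=10143, p(34)=12310, p(35)=14883, p(36)=17977, p(37)=21637, p(38)=26015, p(39)=31185, p(40)=37338, p(41)=44583, p(42)=53174, p(43)=63261, p(44)=75175, p(45)=89134, p(46)=105558, p(47)=124754, p(48)=147273, p(49)=173525, p(50)=204226, p(51)=239943, p(52)=281589, p(53)=329931, p(54)=386155, p(55)=451276, p(56)=526823, p(57)=614154, p(58)=715220, p(59)=831820, p(60)=966467, p(61)=1121505, p(62)=1300156, p(63)=1505499, p(64)=1741630, p(65)=2012558, p(66)=2323520, p(67)=2679689, p(68)=3087735, p(69)=3554345, p(70)=4087968, p(71)=4697205, p(72)=5392783, p(73)=6185689, p(74)=7089500, p(75)=8118264, p(76)=9289091, p(77)=10619863, p(78)=12132164, p(79)=13848650, p(80)=15796476, p(81)=18004327, p(82)=20506255, p(83)=23338469, p(84)=26543660, p(85)=30167357, p(86)=34262962, p(87)=38887673, p(88)=44108109, p(89)=49995925, p(90)=56634173, p(91)=64112359.
Final step: p(92) = p(91) + p(90) - p(87) - p(85) + p(80) + p(77) - p(70) - p(66) + p(57) + p(52) - p(41) - p(35) + p(22) + p(15) - p(0)
= 64112359 + 56634173 - 38887673 - 30167357 + 15796476 + 10619863 - 4087968 - 2323520 + 614154 + 281589 - 44583 - 14883 + 1002 + 176 - 1
= 72533807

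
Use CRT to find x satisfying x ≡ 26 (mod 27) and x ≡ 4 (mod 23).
188

Using Chinese Remainder Theorem:
M = 27 × 23 = 621
M1 = 23, M2 = 27
y1 = 23^(-1) mod 27 = 20
y2 = 27^(-1) mod 23 = 6
x = (26×23×20 + 4×27×6) mod 621 = 188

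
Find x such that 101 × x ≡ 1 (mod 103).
51

gcd(101, 103) = 1, so the inverse exists.
Extended Euclidean algorithm on (103, 101):
103 = 1 × 101 + 2  ⟹  2 = (1)·103 + (-1)·101
101 = 50 × 2 + 1  ⟹  1 = (-50)·103 + (51)·101
So (51)·101 ≡ 1 (mod 103), i.e. 101^(-1) ≡ 51 (mod 103).
Check: 101 × 51 = 5151 ≡ 1 (mod 103)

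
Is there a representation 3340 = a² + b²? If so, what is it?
Not possible

Factorization: 3340 = 2^2 × 5 × 167
By Fermat: n is sum of two squares iff every prime p ≡ 3 (mod 4) appears to even power.
Prime(s) ≡ 3 (mod 4) with odd exponent: [(167, 1)]
Therefore 3340 cannot be expressed as a² + b².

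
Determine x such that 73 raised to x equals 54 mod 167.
26

Baby-step giant-step with step n = ⌈√167⌉ = 13.
Baby steps 73^j mod 167 (j:value) for j=0..12: 0:1, 1:73, 2:152, 3:74, 4:58, 5:59, 6:132, 7:117, 8:24, 9:82, 10:141, 11:106, 12:56.
Giant-step multiplier: 73^(-13) ≡ 73^(166-13) = 73^153 ≡ 119 (mod 167).
Giant steps γ_i = 54·119^i mod 167: γ_0=54, γ_1=80, γ_2=1 (in table at j=0).
x = i·n + j = 2·13 + 0 = 26.
Check: 73^26 ≡ 54 (mod 167).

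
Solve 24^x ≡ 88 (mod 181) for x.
175

Baby-step giant-step with step n = ⌈√181⌉ = 14.
Baby steps 24^j mod 181 (j:value) for j=0..13: 0:1, 1:24, 2:33, 3:68, 4:3, 5:72, 6:99, 7:23, 8:9, 9:35, 10:116, 11:69, 12:27, 13:105.
Giant-step multiplier: 24^(-14) ≡ 24^(180-14) = 24^166 ≡ 168 (mod 181).
Giant steps γ_i = 88·168^i mod 181: γ_0=88, γ_1=123, γ_2=30, γ_3=153, γ_4=2, γ_5=155, γ_6=157, γ_7=131, γ_8=107, γ_9=57, γ_10=164, γ_11=40, γ_12=23 (in table at j=7).
x = i·n + j = 12·14 + 7 = 175.
Check: 24^175 ≡ 88 (mod 181).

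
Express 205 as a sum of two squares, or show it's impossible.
3² + 14² (a=3, b=14)

Factorization: 205 = 5 × 41
By Fermat: n is sum of two squares iff every prime p ≡ 3 (mod 4) appears to even power.
All primes ≡ 3 (mod 4) appear to even power.
Search a = 0, 1, 2, … for 205 - a² a perfect square: first hit at a = 3: 205 - 9 = 196 = 14².
205 = 3² + 14² = 9 + 196 ✓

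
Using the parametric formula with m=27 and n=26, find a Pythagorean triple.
(53, 1404, 1405)

Euclid's formula: a = m² - n², b = 2mn, c = m² + n²
m = 27, n = 26
a = 27² - 26² = 729 - 676 = 53
b = 2 × 27 × 26 = 1404
c = 27² + 26² = 729 + 676 = 1405
Verification: 53² + 1404² = 2809 + 1971216 = 1974025 = 1405² ✓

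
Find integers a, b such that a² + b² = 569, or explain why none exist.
13² + 20² (a=13, b=20)

Factorization: 569 = 569
By Fermat: n is sum of two squares iff every prime p ≡ 3 (mod 4) appears to even power.
All primes ≡ 3 (mod 4) appear to even power.
Search a = 0, 1, 2, … for 569 - a² a perfect square: first hit at a = 13: 569 - 169 = 400 = 20².
569 = 13² + 20² = 169 + 400 ✓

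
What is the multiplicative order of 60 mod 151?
50

151 is prime, so ord(60) divides φ(151) = 150.
Divisors of 150: 1, 2, 3, 5, 6, 10, 15, 25, 30, 50, 75, 150.
Repeated squaring: 60^1 ≡ 60, 60^2 ≡ 127, 60^4 ≡ 123, 60^8 ≡ 29, 60^16 ≡ 86, 60^32 ≡ 148, 60^64 ≡ 9, 60^128 ≡ 81 (mod 151).
Test 60^d mod 151 for each divisor d in increasing order:
60^1 ≡ 60
60^2 ≡ 127
60^3 = 60^2·60^1 ≡ 70
60^5 = 60^4·60^1 ≡ 132
60^6 = 60^4·60^2 ≡ 68
60^10 = 60^8·60^2 ≡ 59
60^15 = 60^8·60^4·60^2·60^1 ≡ 87
60^25 = 60^16·60^8·60^1 ≡ 150
60^30 = 60^16·60^8·60^4·60^2 ≡ 19
60^50 = 60^32·60^16·60^2 ≡ 1  ← first divisor giving 1
The order is 50.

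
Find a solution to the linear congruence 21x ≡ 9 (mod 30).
x ≡ 9 (mod 10)

gcd(21, 30) = 3, which divides 9, so solutions exist.
Divide through by 3: 7x ≡ 3 (mod 10).
Find 7^(-1) mod 10 by the extended Euclidean algorithm:
10 = 1 × 7 + 3  ⟹  3 = (1)·10 + (-1)·7
7 = 2 × 3 + 1  ⟹  1 = (-2)·10 + (3)·7
So (3)·7 ≡ 1 (mod 10), i.e. 7^(-1) ≡ 3 (mod 10).
x ≡ 3 × 3 = 9 ≡ 9 (mod 10).
Check: 21 × 9 = 189 ≡ 9 (mod 30).
x ≡ 9 (mod 10), giving 3 solutions mod 30.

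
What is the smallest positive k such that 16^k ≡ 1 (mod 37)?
9

37 is prime, so ord(16) divides φ(37) = 36.
Divisors of 36: 1, 2, 3, 4, 6, 9, 12, 18, 36.
Repeated squaring: 16^1 ≡ 16, 16^2 ≡ 34, 16^4 ≡ 9, 16^8 ≡ 7, 16^16 ≡ 12, 16^32 ≡ 33 (mod 37).
Test 16^d mod 37 for each divisor d in increasing order:
16^1 ≡ 16
16^2 ≡ 34
16^3 = 16^2·16^1 ≡ 26
16^4 ≡ 9
16^6 = 16^4·16^2 ≡ 10
16^9 = 16^8·16^1 ≡ 1  ← first divisor giving 1
The order is 9.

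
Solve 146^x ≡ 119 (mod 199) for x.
179

Baby-step giant-step with step n = ⌈√199⌉ = 15.
Baby steps 146^j mod 199 (j:value) for j=0..14: 0:1, 1:146, 2:23, 3:174, 4:131, 5:22, 6:28, 7:108, 8:47, 9:96, 10:86, 11:19, 12:187, 13:39, 14:122.
Giant-step multiplier: 146^(-15) ≡ 146^(198-15) = 146^183 ≡ 67 (mod 199).
Giant steps γ_i = 119·67^i mod 199: γ_0=119, γ_1=13, γ_2=75, γ_3=50, γ_4=166, γ_5=177, γ_6=118, γ_7=145, γ_8=163, γ_9=175, γ_10=183, γ_11=122 (in table at j=14).
x = i·n + j = 11·15 + 14 = 179.
Check: 146^179 ≡ 119 (mod 199).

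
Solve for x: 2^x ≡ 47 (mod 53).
44

Baby-step giant-step with step n = ⌈√53⌉ = 8.
Baby steps 2^j mod 53 (j:value) for j=0..7: 0:1, 1:2, 2:4, 3:8, 4:16, 5:32, 6:11, 7:22.
Giant-step multiplier: 2^(-8) ≡ 2^(52-8) = 2^44 ≡ 47 (mod 53).
Giant steps γ_i = 47·47^i mod 53: γ_0=47, γ_1=36, γ_2=49, γ_3=24, γ_4=15, γ_5=16 (in table at j=4).
x = i·n + j = 5·8 + 4 = 44.
Check: 2^44 ≡ 47 (mod 53).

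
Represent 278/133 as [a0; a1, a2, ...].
[2; 11, 12]

Euclidean algorithm steps:
278 = 2 × 133 + 12
133 = 11 × 12 + 1
12 = 12 × 1 + 0
Continued fraction: [2; 11, 12]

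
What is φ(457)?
456

457 = 457
φ(n) = n × ∏(1 - 1/p) for each prime p dividing n
φ(457) = 457 × (1 - 1/457) = 456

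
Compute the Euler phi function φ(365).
288

365 = 5 × 73
φ(n) = n × ∏(1 - 1/p) for each prime p dividing n
φ(365) = 365 × (1 - 1/5) × (1 - 1/73) = 288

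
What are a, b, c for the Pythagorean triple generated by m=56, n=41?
(1455, 4592, 4817)

Euclid's formula: a = m² - n², b = 2mn, c = m² + n²
m = 56, n = 41
a = 56² - 41² = 3136 - 1681 = 1455
b = 2 × 56 × 41 = 4592
c = 56² + 41² = 3136 + 1681 = 4817
Verification: 1455² + 4592² = 2117025 + 21086464 = 23203489 = 4817² ✓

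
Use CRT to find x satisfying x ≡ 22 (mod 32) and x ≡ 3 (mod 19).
22

Using Chinese Remainder Theorem:
M = 32 × 19 = 608
M1 = 19, M2 = 32
y1 = 19^(-1) mod 32 = 27
y2 = 32^(-1) mod 19 = 3
x = (22×19×27 + 3×32×3) mod 608 = 22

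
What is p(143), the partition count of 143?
20390982757

p(n) counts ways to write n as a sum of positive integers (order ignored).
Euler's pentagonal recurrence: p(k) = p(k-1) + p(k-2) - p(k-5) - p(k-7) + p(k-12) + p(k-15) - ... (offsets j(3j∓1)/2, signs ++--, p(0)=1, p(<0)=0).
DP table for k = 0..142: p(0)=1, p(1)=1, p(2)=2, p(3)=3, p(4)=5, p(5)=7, p(6)=11, p(7)=15, p(8)=22, p(9)=30, p(10)=42, p(11)=56, p(12)=77, p(13)=101, p(14)=135, p(15)=176, p(16)=231, p(17)=297, p(18)=385, p(19)=490, p(20)=627, p(21)=792, p(22)=1002, p(23)=1255, p(24)=1575, p(25)=1958, p(26)=2436, p(27)=3010, p(28)=3718, p(29)=4565, p(30)=5604, p(31)=6842, p(32)=8349, p(33)=10143, p(34)=12310, p(35)=14883, p(36)=17977, p(37)=21637, p(38)=26015, p(39)=31185, p(40)=37338, p(41)=44583, p(42)=53174, p(43)=63261, p(44)=75175, p(45)=89134, p(46)=105558, p(47)=124754, p(48)=147273, p(49)=173525, p(50)=204226, p(51)=239943, p(52)=281589, p(53)=329931, p(54)=386155, p(55)=451276, p(56)=526823, p(57)=614154, p(58)=715220, p(59)=831820, p(60)=966467, p(61)=1121505, p(62)=1300156, p(63)=1505499, p(64)=1741630, p(65)=2012558, p(66)=2323520, p(67)=2679689, p(68)=3087735, p(69)=3554345, p(70)=4087968, p(71)=4697205, p(72)=5392783, p(73)=6185689, p(74)=7089500, p(75)=8118264, p(76)=9289091, p(77)=10619863, p(78)=12132164, p(79)=13848650, p(80)=15796476, p(81)=18004327, p(82)=20506255, p(83)=23338469, p(84)=26543660, p(85)=30167357, p(86)=34262962, p(87)=38887673, p(88)=44108109, p(89)=49995925, p(90)=56634173, p(91)=64112359, p(92)=72533807, p(93)=82010177, p(94)=92669720, p(95)=104651419, p(96)=118114304, p(97)=133230930, p(98)=150198136, p(99)=169229875, p(100)=190569292, p(101)=214481126, p(102)=241265379, p(103)=271248950, p(104)=304801365, p(105)=342325709, p(106)=384276336, p(107)=431149389, p(108)=483502844, p(109)=541946240, p(110)=607163746, p(111)=679903203, p(112)=761002156, p(113)=851376628, p(114)=952050665, p(115)=1064144451, p(116)=1188908248, p(117)=1327710076, p(118)=1482074143, p(119)=1653668665, p(120)=1844349560, p(121)=2056148051, p(122)=2291320912, p(123)=2552338241, p(124)=2841940500, p(125)=3163127352, p(126)=3519222692, p(127)=3913864295, p(128)=4351078600, p(129)=4835271870, p(130)=5371315400, p(131)=5964539504, p(132)=6620830889, p(133)=7346629512, p(134)=8149040695, p(135)=9035836076, p(136)=10015581680, p(137)=11097645016, p(138)=12292341831, p(139)=13610949895, p(140)=15065878135, p(141)=16670689208, p(142)=18440293320.
Final step: p(143) = p(142) + p(141) - p(138) - p(136) + p(131) + p(128) - p(121) - p(117) + p(108) + p(103) - p(92) - p(86) + p(73) + p(66) - p(51) - p(43) + p(26) + p(17)
= 18440293320 + 16670689208 - 12292341831 - 10015581680 + 5964539504 + 4351078600 - 2056148051 - 1327710076 + 483502844 + 271248950 - 72533807 - 34262962 + 6185689 + 2323520 - 239943 - 63261 + 2436 + 297
= 20390982757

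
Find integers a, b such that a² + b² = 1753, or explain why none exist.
27² + 32² (a=27, b=32)

Factorization: 1753 = 1753
By Fermat: n is sum of two squares iff every prime p ≡ 3 (mod 4) appears to even power.
All primes ≡ 3 (mod 4) appear to even power.
Search a = 0, 1, 2, … for 1753 - a² a perfect square: first hit at a = 27: 1753 - 729 = 1024 = 32².
1753 = 27² + 32² = 729 + 1024 ✓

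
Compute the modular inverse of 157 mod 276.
109

gcd(157, 276) = 1, so the inverse exists.
Extended Euclidean algorithm on (276, 157):
276 = 1 × 157 + 119  ⟹  119 = (1)·276 + (-1)·157
157 = 1 × 119 + 38  ⟹  38 = (-1)·276 + (2)·157
119 = 3 × 38 + 5  ⟹  5 = (4)·276 + (-7)·157
38 = 7 × 5 + 3  ⟹  3 = (-29)·276 + (51)·157
5 = 1 × 3 + 2  ⟹  2 = (33)·276 + (-58)·157
3 = 1 × 2 + 1  ⟹  1 = (-62)·276 + (109)·157
So (109)·157 ≡ 1 (mod 276), i.e. 157^(-1) ≡ 109 (mod 276).
Check: 157 × 109 = 17113 ≡ 1 (mod 276)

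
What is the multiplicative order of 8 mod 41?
20

41 is prime, so ord(8) divides φ(41) = 40.
Divisors of 40: 1, 2, 4, 5, 8, 10, 20, 40.
Repeated squaring: 8^1 ≡ 8, 8^2 ≡ 23, 8^4 ≡ 37, 8^8 ≡ 16, 8^16 ≡ 10, 8^32 ≡ 18 (mod 41).
Test 8^d mod 41 for each divisor d in increasing order:
8^1 ≡ 8
8^2 ≡ 23
8^4 ≡ 37
8^5 = 8^4·8^1 ≡ 9
8^8 ≡ 16
8^10 = 8^8·8^2 ≡ 40
8^20 = 8^16·8^4 ≡ 1  ← first divisor giving 1
The order is 20.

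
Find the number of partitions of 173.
362326859895

p(n) counts ways to write n as a sum of positive integers (order ignored).
Euler's pentagonal recurrence: p(k) = p(k-1) + p(k-2) - p(k-5) - p(k-7) + p(k-12) + p(k-15) - ... (offsets j(3j∓1)/2, signs ++--, p(0)=1, p(<0)=0).
DP table for k = 0..172: p(0)=1, p(1)=1, p(2)=2, p(3)=3, p(4)=5, p(5)=7, p(6)=11, p(7)=15, p(8)=22, p(9)=30, p(10)=42, p(11)=56, p(12)=77, p(13)=101, p(14)=135, p(15)=176, p(16)=231, p(17)=297, p(18)=385, p(19)=490, p(20)=627, p(21)=792, p(22)=1002, p(23)=1255, p(24)=1575, p(25)=1958, p(26)=2436, p(27)=3010, p(28)=3718, p(29)=4565, p(30)=5604, p(31)=6842, p(32)=8349, p(33)=10143, p(34)=12310, p(35)=14883, p(36)=17977, p(37)=21637, p(38)=26015, p(39)=31185, p(40)=37338, p(41)=44583, p(42)=53174, p(43)=63261, p(44)=75175, p(45)=89134, p(46)=105558, p(47)=124754, p(48)=147273, p(49)=173525, p(50)=204226, p(51)=239943, p(52)=281589, p(53)=329931, p(54)=386155, p(55)=451276, p(56)=526823, p(57)=614154, p(58)=715220, p(59)=831820, p(60)=966467, p(61)=1121505, p(62)=1300156, p(63)=1505499, p(64)=1741630, p(65)=2012558, p(66)=2323520, p(67)=2679689, p(68)=3087735, p(69)=3554345, p(70)=4087968, p(71)=4697205, p(72)=5392783, p(73)=6185689, p(74)=7089500, p(75)=8118264, p(76)=9289091, p(77)=10619863, p(78)=12132164, p(79)=13848650, p(80)=15796476, p(81)=18004327, p(82)=20506255, p(83)=23338469, p(84)=26543660, p(85)=30167357, p(86)=34262962, p(87)=38887673, p(88)=44108109, p(89)=49995925, p(90)=56634173, p(91)=64112359, p(92)=72533807, p(93)=82010177, p(94)=92669720, p(95)=104651419, p(96)=118114304, p(97)=133230930, p(98)=150198136, p(99)=169229875, p(100)=190569292, p(101)=214481126, p(102)=241265379, p(103)=271248950, p(104)=304801365, p(105)=342325709, p(106)=384276336, p(107)=431149389, p(108)=483502844, p(109)=541946240, p(110)=607163746, p(111)=679903203, p(112)=761002156, p(113)=851376628, p(114)=952050665, p(115)=1064144451, p(116)=1188908248, p(117)=1327710076, p(118)=1482074143, p(119)=1653668665, p(120)=1844349560, p(121)=2056148051, p(122)=2291320912, p(123)=2552338241, p(124)=2841940500, p(125)=3163127352, p(126)=3519222692, p(127)=3913864295, p(128)=4351078600, p(129)=4835271870, p(130)=5371315400, p(131)=5964539504, p(132)=6620830889, p(133)=7346629512, p(134)=8149040695, p(135)=9035836076, p(136)=10015581680, p(137)=11097645016, p(138)=12292341831, p(139)=13610949895, p(140)=15065878135, p(141)=16670689208, p(142)=18440293320, p(143)=20390982757, p(144)=22540654445, p(145)=24908858009, p(146)=27517052599, p(147)=30388671978, p(148)=33549419497, p(149)=37027355200, p(150)=40853235313, p(151)=45060624582, p(152)=49686288421, p(153)=54770336324, p(154)=60356673280, p(155)=66493182097, p(156)=73232243759, p(157)=80630964769, p(158)=88751778802, p(159)=97662728555, p(160)=107438159466, p(161)=118159068427, p(162)=129913904637, p(163)=142798995930, p(164)=156919475295, p(165)=172389800255, p(166)=189334822579, p(167)=207890420102, p(168)=228204732751, p(169)=250438925115, p(170)=274768617130, p(171)=301384802048, p(172)=330495499613.
Final step: p(173) = p(172) + p(171) - p(168) - p(166) + p(161) + p(158) - p(151) - p(147) + p(138) + p(133) - p(122) - p(116) + p(103) + p(96) - p(81) - p(73) + p(56) + p(47) - p(28) - p(18)
= 330495499613 + 301384802048 - 228204732751 - 189334822579 + 118159068427 + 88751778802 - 45060624582 - 30388671978 + 12292341831 + 7346629512 - 2291320912 - 1188908248 + 271248950 + 118114304 - 18004327 - 6185689 + 526823 + 124754 - 3718 - 385
= 362326859895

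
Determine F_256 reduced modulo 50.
17

Matrix identity: Q^n = [[F_(n+1), F_n], [F_n, F_(n-1)]] with Q = [[1,1],[1,0]].
n = 256 = 100000000₂. Square-and-multiply, entries mod 50:
Q^1 = [[1,1],[1,0]]
Q^2 = (Q^1)² = [[2,1],[1,1]]
Q^4 = (Q^2)² = [[5,3],[3,2]]
Q^8 = (Q^4)² = [[34,21],[21,13]]
Q^16 = (Q^8)² = [[47,37],[37,10]]
Q^32 = (Q^16)² = [[28,9],[9,19]]
Q^64 = (Q^32)² = [[15,23],[23,42]]
Q^128 = (Q^64)² = [[4,11],[11,43]]
Q^256 = (Q^128)² = [[37,17],[17,20]]
F_256 mod 50 = Q^256[0][1] = 17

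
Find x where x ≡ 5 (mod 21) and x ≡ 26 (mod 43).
26

Using Chinese Remainder Theorem:
M = 21 × 43 = 903
M1 = 43, M2 = 21
y1 = 43^(-1) mod 21 = 1
y2 = 21^(-1) mod 43 = 41
x = (5×43×1 + 26×21×41) mod 903 = 26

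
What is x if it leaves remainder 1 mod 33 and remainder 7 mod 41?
991

Using Chinese Remainder Theorem:
M = 33 × 41 = 1353
M1 = 41, M2 = 33
y1 = 41^(-1) mod 33 = 29
y2 = 33^(-1) mod 41 = 5
x = (1×41×29 + 7×33×5) mod 1353 = 991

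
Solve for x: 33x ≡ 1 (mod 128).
97

gcd(33, 128) = 1, so the inverse exists.
Extended Euclidean algorithm on (128, 33):
128 = 3 × 33 + 29  ⟹  29 = (1)·128 + (-3)·33
33 = 1 × 29 + 4  ⟹  4 = (-1)·128 + (4)·33
29 = 7 × 4 + 1  ⟹  1 = (8)·128 + (-31)·33
So (-31)·33 ≡ 1 (mod 128), i.e. 33^(-1) ≡ -31 ≡ 97 (mod 128).
Check: 33 × 97 = 3201 ≡ 1 (mod 128)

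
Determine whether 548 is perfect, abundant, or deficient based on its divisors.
deficient

Proper divisors of 548: sum = 1 + 2 + 4 + 137 + 274 = 418
Since 418 < 548, 548 is deficient.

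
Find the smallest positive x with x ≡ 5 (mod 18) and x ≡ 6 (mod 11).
149

Using Chinese Remainder Theorem:
M = 18 × 11 = 198
M1 = 11, M2 = 18
y1 = 11^(-1) mod 18 = 5
y2 = 18^(-1) mod 11 = 8
x = (5×11×5 + 6×18×8) mod 198 = 149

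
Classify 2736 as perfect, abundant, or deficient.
abundant

Proper divisors of 2736: sum = 1 + 2 + 3 + 4 + 6 + 8 + 9 + 12 + ... + 456 + 684 + 912 + 1368 (29 divisors) = 5324
Since 5324 > 2736, 2736 is abundant.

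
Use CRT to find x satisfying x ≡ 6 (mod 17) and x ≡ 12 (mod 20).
312

Using Chinese Remainder Theorem:
M = 17 × 20 = 340
M1 = 20, M2 = 17
y1 = 20^(-1) mod 17 = 6
y2 = 17^(-1) mod 20 = 13
x = (6×20×6 + 12×17×13) mod 340 = 312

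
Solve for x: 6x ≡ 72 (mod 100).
x ≡ 12 (mod 50)

gcd(6, 100) = 2, which divides 72, so solutions exist.
Divide through by 2: 3x ≡ 36 (mod 50).
Find 3^(-1) mod 50 by the extended Euclidean algorithm:
50 = 16 × 3 + 2  ⟹  2 = (1)·50 + (-16)·3
3 = 1 × 2 + 1  ⟹  1 = (-1)·50 + (17)·3
So (17)·3 ≡ 1 (mod 50), i.e. 3^(-1) ≡ 17 (mod 50).
x ≡ 17 × 36 = 612 ≡ 12 (mod 50).
Check: 6 × 12 = 72 ≡ 72 (mod 100).
x ≡ 12 (mod 50), giving 2 solutions mod 100.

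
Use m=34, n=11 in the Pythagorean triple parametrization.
(1035, 748, 1277)

Euclid's formula: a = m² - n², b = 2mn, c = m² + n²
m = 34, n = 11
a = 34² - 11² = 1156 - 121 = 1035
b = 2 × 34 × 11 = 748
c = 34² + 11² = 1156 + 121 = 1277
Verification: 1035² + 748² = 1071225 + 559504 = 1630729 = 1277² ✓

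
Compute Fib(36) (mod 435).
282

Matrix identity: Q^n = [[F_(n+1), F_n], [F_n, F_(n-1)]] with Q = [[1,1],[1,0]].
n = 36 = 100100₂. Square-and-multiply, entries mod 435:
Q^1 = [[1,1],[1,0]]
Q^2 = (Q^1)² = [[2,1],[1,1]]
Q^4 = (Q^2)² = [[5,3],[3,2]]
Q^9 = (Q^4)²·Q = [[55,34],[34,21]]
Q^18 = (Q^9)² = [[266,409],[409,292]]
Q^36 = (Q^18)² = [[92,282],[282,245]]
F_36 mod 435 = Q^36[0][1] = 282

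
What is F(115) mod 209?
203

Matrix identity: Q^n = [[F_(n+1), F_n], [F_n, F_(n-1)]] with Q = [[1,1],[1,0]].
n = 115 = 1110011₂. Square-and-multiply, entries mod 209:
Q^1 = [[1,1],[1,0]]
Q^3 = (Q^1)²·Q = [[3,2],[2,1]]
Q^7 = (Q^3)²·Q = [[21,13],[13,8]]
Q^14 = (Q^7)² = [[192,168],[168,24]]
Q^28 = (Q^14)² = [[89,131],[131,167]]
Q^57 = (Q^28)²·Q = [[98,2],[2,96]]
Q^115 = (Q^57)²·Q = [[173,203],[203,179]]
F_115 mod 209 = Q^115[0][1] = 203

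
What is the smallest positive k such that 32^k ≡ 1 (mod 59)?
58

59 is prime, so ord(32) divides φ(59) = 58.
Divisors of 58: 1, 2, 29, 58.
Repeated squaring: 32^1 ≡ 32, 32^2 ≡ 21, 32^4 ≡ 28, 32^8 ≡ 17, 32^16 ≡ 53, 32^32 ≡ 36 (mod 59).
Test 32^d mod 59 for each divisor d in increasing order:
32^1 ≡ 32
32^2 ≡ 21
32^29 = 32^16·32^8·32^4·32^1 ≡ 58
32^58 = 32^32·32^16·32^8·32^2 ≡ 1  ← first divisor giving 1
The order is 58.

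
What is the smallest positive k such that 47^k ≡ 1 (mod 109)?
108

109 is prime, so ord(47) divides φ(109) = 108.
Divisors of 108: 1, 2, 3, 4, 6, 9, 12, 18, 27, 36, 54, 108.
Repeated squaring: 47^1 ≡ 47, 47^2 ≡ 29, 47^4 ≡ 78, 47^8 ≡ 89, 47^16 ≡ 73, 47^32 ≡ 97, 47^64 ≡ 35 (mod 109).
Test 47^d mod 109 for each divisor d in increasing order:
47^1 ≡ 47
47^2 ≡ 29
47^3 = 47^2·47^1 ≡ 55
47^4 ≡ 78
47^6 = 47^4·47^2 ≡ 82
47^9 = 47^8·47^1 ≡ 41
47^12 = 47^8·47^4 ≡ 75
47^18 = 47^16·47^2 ≡ 46
47^27 = 47^16·47^8·47^2·47^1 ≡ 33
47^36 = 47^32·47^4 ≡ 45
47^54 = 47^32·47^16·47^4·47^2 ≡ 108
47^108 = 47^64·47^32·47^8·47^4 ≡ 1  ← first divisor giving 1
The order is 108.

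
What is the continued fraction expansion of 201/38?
[5; 3, 2, 5]

Euclidean algorithm steps:
201 = 5 × 38 + 11
38 = 3 × 11 + 5
11 = 2 × 5 + 1
5 = 5 × 1 + 0
Continued fraction: [5; 3, 2, 5]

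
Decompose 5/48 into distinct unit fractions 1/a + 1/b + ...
1/10 + 1/240

Greedy algorithm:
5/48: ceiling(48/5) = 10, use 1/10
1/240: ceiling(240/1) = 240, use 1/240
Result: 5/48 = 1/10 + 1/240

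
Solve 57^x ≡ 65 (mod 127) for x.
97

Baby-step giant-step with step n = ⌈√127⌉ = 12.
Baby steps 57^j mod 127 (j:value) for j=0..11: 0:1, 1:57, 2:74, 3:27, 4:15, 5:93, 6:94, 7:24, 8:98, 9:125, 10:13, 11:106.
Giant-step multiplier: 57^(-12) ≡ 57^(126-12) = 57^114 ≡ 87 (mod 127).
Giant steps γ_i = 65·87^i mod 127: γ_0=65, γ_1=67, γ_2=114, γ_3=12, γ_4=28, γ_5=23, γ_6=96, γ_7=97, γ_8=57 (in table at j=1).
x = i·n + j = 8·12 + 1 = 97.
Check: 57^97 ≡ 65 (mod 127).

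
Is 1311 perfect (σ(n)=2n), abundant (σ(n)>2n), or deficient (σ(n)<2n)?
deficient

Proper divisors of 1311: sum = 1 + 3 + 19 + 23 + 57 + 69 + 437 = 609
Since 609 < 1311, 1311 is deficient.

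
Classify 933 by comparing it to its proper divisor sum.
deficient

Proper divisors of 933: sum = 1 + 3 + 311 = 315
Since 315 < 933, 933 is deficient.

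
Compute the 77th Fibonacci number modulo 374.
277

Matrix identity: Q^n = [[F_(n+1), F_n], [F_n, F_(n-1)]] with Q = [[1,1],[1,0]].
n = 77 = 1001101₂. Square-and-multiply, entries mod 374:
Q^1 = [[1,1],[1,0]]
Q^2 = (Q^1)² = [[2,1],[1,1]]
Q^4 = (Q^2)² = [[5,3],[3,2]]
Q^9 = (Q^4)²·Q = [[55,34],[34,21]]
Q^19 = (Q^9)²·Q = [[33,67],[67,340]]
Q^38 = (Q^19)² = [[342,307],[307,35]]
Q^77 = (Q^38)²·Q = [[76,277],[277,173]]
F_77 mod 374 = Q^77[0][1] = 277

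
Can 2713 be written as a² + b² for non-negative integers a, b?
3² + 52² (a=3, b=52)

Factorization: 2713 = 2713
By Fermat: n is sum of two squares iff every prime p ≡ 3 (mod 4) appears to even power.
All primes ≡ 3 (mod 4) appear to even power.
Search a = 0, 1, 2, … for 2713 - a² a perfect square: first hit at a = 3: 2713 - 9 = 2704 = 52².
2713 = 3² + 52² = 9 + 2704 ✓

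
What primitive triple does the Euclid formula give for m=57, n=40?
(1649, 4560, 4849)

Euclid's formula: a = m² - n², b = 2mn, c = m² + n²
m = 57, n = 40
a = 57² - 40² = 3249 - 1600 = 1649
b = 2 × 57 × 40 = 4560
c = 57² + 40² = 3249 + 1600 = 4849
Verification: 1649² + 4560² = 2719201 + 20793600 = 23512801 = 4849² ✓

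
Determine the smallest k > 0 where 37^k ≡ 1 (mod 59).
58

59 is prime, so ord(37) divides φ(59) = 58.
Divisors of 58: 1, 2, 29, 58.
Repeated squaring: 37^1 ≡ 37, 37^2 ≡ 12, 37^4 ≡ 26, 37^8 ≡ 27, 37^16 ≡ 21, 37^32 ≡ 28 (mod 59).
Test 37^d mod 59 for each divisor d in increasing order:
37^1 ≡ 37
37^2 ≡ 12
37^29 = 37^16·37^8·37^4·37^1 ≡ 58
37^58 = 37^32·37^16·37^8·37^2 ≡ 1  ← first divisor giving 1
The order is 58.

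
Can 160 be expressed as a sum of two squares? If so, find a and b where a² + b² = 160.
4² + 12² (a=4, b=12)

Factorization: 160 = 2^5 × 5
By Fermat: n is sum of two squares iff every prime p ≡ 3 (mod 4) appears to even power.
All primes ≡ 3 (mod 4) appear to even power.
Search a = 0, 1, 2, … for 160 - a² a perfect square: first hit at a = 4: 160 - 16 = 144 = 12².
160 = 4² + 12² = 16 + 144 ✓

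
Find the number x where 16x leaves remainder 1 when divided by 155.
126

gcd(16, 155) = 1, so the inverse exists.
Extended Euclidean algorithm on (155, 16):
155 = 9 × 16 + 11  ⟹  11 = (1)·155 + (-9)·16
16 = 1 × 11 + 5  ⟹  5 = (-1)·155 + (10)·16
11 = 2 × 5 + 1  ⟹  1 = (3)·155 + (-29)·16
So (-29)·16 ≡ 1 (mod 155), i.e. 16^(-1) ≡ -29 ≡ 126 (mod 155).
Check: 16 × 126 = 2016 ≡ 1 (mod 155)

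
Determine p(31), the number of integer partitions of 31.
6842

p(n) counts ways to write n as a sum of positive integers (order ignored).
Euler's pentagonal recurrence: p(k) = p(k-1) + p(k-2) - p(k-5) - p(k-7) + p(k-12) + p(k-15) - ... (offsets j(3j∓1)/2, signs ++--, p(0)=1, p(<0)=0).
DP table for k = 0..30: p(0)=1, p(1)=1, p(2)=2, p(3)=3, p(4)=5, p(5)=7, p(6)=11, p(7)=15, p(8)=22, p(9)=30, p(10)=42, p(11)=56, p(12)=77, p(13)=101, p(14)=135, p(15)=176, p(16)=231, p(17)=297, p(18)=385, p(19)=490, p(20)=627, p(21)=792, p(22)=1002, p(23)=1255, p(24)=1575, p(25)=1958, p(26)=2436, p(27)=3010, p(28)=3718, p(29)=4565, p(30)=5604.
Final step: p(31) = p(30) + p(29) - p(26) - p(24) + p(19) + p(16) - p(9) - p(5)
= 5604 + 4565 - 2436 - 1575 + 490 + 231 - 30 - 7
= 6842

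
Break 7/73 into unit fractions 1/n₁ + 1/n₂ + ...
1/11 + 1/201 + 1/161403

Greedy algorithm:
7/73: ceiling(73/7) = 11, use 1/11
4/803: ceiling(803/4) = 201, use 1/201
1/161403: ceiling(161403/1) = 161403, use 1/161403
Result: 7/73 = 1/11 + 1/201 + 1/161403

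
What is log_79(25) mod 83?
68

Baby-step giant-step with step n = ⌈√83⌉ = 10.
Baby steps 79^j mod 83 (j:value) for j=0..9: 0:1, 1:79, 2:16, 3:19, 4:7, 5:55, 6:29, 7:50, 8:49, 9:53.
Giant-step multiplier: 79^(-10) ≡ 79^(82-10) = 79^72 ≡ 9 (mod 83).
Giant steps γ_i = 25·9^i mod 83: γ_0=25, γ_1=59, γ_2=33, γ_3=48, γ_4=17, γ_5=70, γ_6=49 (in table at j=8).
x = i·n + j = 6·10 + 8 = 68.
Check: 79^68 ≡ 25 (mod 83).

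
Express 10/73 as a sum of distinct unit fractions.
1/8 + 1/84 + 1/12264

Greedy algorithm:
10/73: ceiling(73/10) = 8, use 1/8
7/584: ceiling(584/7) = 84, use 1/84
1/12264: ceiling(12264/1) = 12264, use 1/12264
Result: 10/73 = 1/8 + 1/84 + 1/12264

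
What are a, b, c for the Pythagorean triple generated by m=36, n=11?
(1175, 792, 1417)

Euclid's formula: a = m² - n², b = 2mn, c = m² + n²
m = 36, n = 11
a = 36² - 11² = 1296 - 121 = 1175
b = 2 × 36 × 11 = 792
c = 36² + 11² = 1296 + 121 = 1417
Verification: 1175² + 792² = 1380625 + 627264 = 2007889 = 1417² ✓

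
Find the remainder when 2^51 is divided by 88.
24

Repeated squaring. Binary of 51 = 110011.
2^1 ≡ 2 (mod 88); 2^2 ≡ 4 (mod 88); 2^4 ≡ 16 (mod 88); 2^8 ≡ 80 (mod 88); 2^16 ≡ 64 (mod 88); 2^32 ≡ 48 (mod 88)
2^51 = 2^1 × 2^2 × 2^16 × 2^32 ≡ 24 (mod 88)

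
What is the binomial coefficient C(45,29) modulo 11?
0

Using Lucas' theorem:
Write n=45 and k=29 in base 11:
n in base 11: [4, 1]
k in base 11: [2, 7]
C(45,29) mod 11 = ∏ C(n_i, k_i) mod 11
Digit binomials (mod 11): C(4,2) = 6; C(1,7) = 0 (k_i > n_i)
Product: 6 × 0 = 0 ≡ 0 (mod 11)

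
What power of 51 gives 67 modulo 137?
5

Baby-step giant-step with step n = ⌈√137⌉ = 12.
Baby steps 51^j mod 137 (j:value) for j=0..11: 0:1, 1:51, 2:135, 3:35, 4:4, 5:67, 6:129, 7:3, 8:16, 9:131, 10:105, 11:12.
h = 67 is already in the table at j=5, so x = 5.
Check: 51^5 ≡ 67 (mod 137).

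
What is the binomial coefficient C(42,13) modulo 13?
3

Using Lucas' theorem:
Write n=42 and k=13 in base 13:
n in base 13: [3, 3]
k in base 13: [1, 0]
C(42,13) mod 13 = ∏ C(n_i, k_i) mod 13
Digit binomials (mod 13): C(3,1) = 3; C(3,0) = 1
Product: 3 × 1 = 3 ≡ 3 (mod 13)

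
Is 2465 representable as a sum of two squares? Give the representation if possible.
8² + 49² (a=8, b=49)

Factorization: 2465 = 5 × 17 × 29
By Fermat: n is sum of two squares iff every prime p ≡ 3 (mod 4) appears to even power.
All primes ≡ 3 (mod 4) appear to even power.
Search a = 0, 1, 2, … for 2465 - a² a perfect square: first hit at a = 8: 2465 - 64 = 2401 = 49².
2465 = 8² + 49² = 64 + 2401 ✓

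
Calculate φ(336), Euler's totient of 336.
96

336 = 2^4 × 3 × 7
φ(n) = n × ∏(1 - 1/p) for each prime p dividing n
φ(336) = 336 × (1 - 1/2) × (1 - 1/3) × (1 - 1/7) = 96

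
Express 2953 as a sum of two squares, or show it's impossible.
12² + 53² (a=12, b=53)

Factorization: 2953 = 2953
By Fermat: n is sum of two squares iff every prime p ≡ 3 (mod 4) appears to even power.
All primes ≡ 3 (mod 4) appear to even power.
Search a = 0, 1, 2, … for 2953 - a² a perfect square: first hit at a = 12: 2953 - 144 = 2809 = 53².
2953 = 12² + 53² = 144 + 2809 ✓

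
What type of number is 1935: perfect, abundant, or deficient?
deficient

Proper divisors of 1935: sum = 1 + 3 + 5 + 9 + 15 + 43 + 45 + 129 + 215 + 387 + 645 = 1497
Since 1497 < 1935, 1935 is deficient.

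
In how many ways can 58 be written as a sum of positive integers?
715220

p(n) counts ways to write n as a sum of positive integers (order ignored).
Euler's pentagonal recurrence: p(k) = p(k-1) + p(k-2) - p(k-5) - p(k-7) + p(k-12) + p(k-15) - ... (offsets j(3j∓1)/2, signs ++--, p(0)=1, p(<0)=0).
DP table for k = 0..57: p(0)=1, p(1)=1, p(2)=2, p(3)=3, p(4)=5, p(5)=7, p(6)=11, p(7)=15, p(8)=22, p(9)=30, p(10)=42, p(11)=56, p(12)=77, p(13)=101, p(14)=135, p(15)=176, p(16)=231, p(17)=297, p(18)=385, p(19)=490, p(20)=627, p(21)=792, p(22)=1002, p(23)=1255, p(24)=1575, p(25)=1958, p(26)=2436, p(27)=3010, p(28)=3718, p(29)=4565, p(30)=5604, p(31)=6842, p(32)=8349, p(33)=10143, p(34)=12310, p(35)=14883, p(36)=17977, p(37)=21637, p(38)=26015, p(39)=31185, p(40)=37338, p(41)=44583, p(42)=53174, p(43)=63261, p(44)=75175, p(45)=89134, p(46)=105558, p(47)=124754, p(48)=147273, p(49)=173525, p(50)=204226, p(51)=239943, p(52)=281589, p(53)=329931, p(54)=386155, p(55)=451276, p(56)=526823, p(57)=614154.
Final step: p(58) = p(57) + p(56) - p(53) - p(51) + p(46) + p(43) - p(36) - p(32) + p(23) + p(18) - p(7) - p(1)
= 614154 + 526823 - 329931 - 239943 + 105558 + 63261 - 17977 - 8349 + 1255 + 385 - 15 - 1
= 715220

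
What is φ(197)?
196

197 = 197
φ(n) = n × ∏(1 - 1/p) for each prime p dividing n
φ(197) = 197 × (1 - 1/197) = 196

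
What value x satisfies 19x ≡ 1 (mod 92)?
63

gcd(19, 92) = 1, so the inverse exists.
Extended Euclidean algorithm on (92, 19):
92 = 4 × 19 + 16  ⟹  16 = (1)·92 + (-4)·19
19 = 1 × 16 + 3  ⟹  3 = (-1)·92 + (5)·19
16 = 5 × 3 + 1  ⟹  1 = (6)·92 + (-29)·19
So (-29)·19 ≡ 1 (mod 92), i.e. 19^(-1) ≡ -29 ≡ 63 (mod 92).
Check: 19 × 63 = 1197 ≡ 1 (mod 92)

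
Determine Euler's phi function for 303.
200

303 = 3 × 101
φ(n) = n × ∏(1 - 1/p) for each prime p dividing n
φ(303) = 303 × (1 - 1/3) × (1 - 1/101) = 200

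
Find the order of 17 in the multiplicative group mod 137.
68

137 is prime, so ord(17) divides φ(137) = 136.
Divisors of 136: 1, 2, 4, 8, 17, 34, 68, 136.
Repeated squaring: 17^1 ≡ 17, 17^2 ≡ 15, 17^4 ≡ 88, 17^8 ≡ 72, 17^16 ≡ 115, 17^32 ≡ 73, 17^64 ≡ 123, 17^128 ≡ 59 (mod 137).
Test 17^d mod 137 for each divisor d in increasing order:
17^1 ≡ 17
17^2 ≡ 15
17^4 ≡ 88
17^8 ≡ 72
17^17 = 17^16·17^1 ≡ 37
17^34 = 17^32·17^2 ≡ 136
17^68 = 17^64·17^4 ≡ 1  ← first divisor giving 1
The order is 68.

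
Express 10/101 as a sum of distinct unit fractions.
1/11 + 1/124 + 1/27553 + 1/3795811492

Greedy algorithm:
10/101: ceiling(101/10) = 11, use 1/11
9/1111: ceiling(1111/9) = 124, use 1/124
5/137764: ceiling(137764/5) = 27553, use 1/27553
1/3795811492: ceiling(3795811492/1) = 3795811492, use 1/3795811492
Result: 10/101 = 1/11 + 1/124 + 1/27553 + 1/3795811492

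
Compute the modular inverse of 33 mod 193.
117

gcd(33, 193) = 1, so the inverse exists.
Extended Euclidean algorithm on (193, 33):
193 = 5 × 33 + 28  ⟹  28 = (1)·193 + (-5)·33
33 = 1 × 28 + 5  ⟹  5 = (-1)·193 + (6)·33
28 = 5 × 5 + 3  ⟹  3 = (6)·193 + (-35)·33
5 = 1 × 3 + 2  ⟹  2 = (-7)·193 + (41)·33
3 = 1 × 2 + 1  ⟹  1 = (13)·193 + (-76)·33
So (-76)·33 ≡ 1 (mod 193), i.e. 33^(-1) ≡ -76 ≡ 117 (mod 193).
Check: 33 × 117 = 3861 ≡ 1 (mod 193)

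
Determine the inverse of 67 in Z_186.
25

gcd(67, 186) = 1, so the inverse exists.
Extended Euclidean algorithm on (186, 67):
186 = 2 × 67 + 52  ⟹  52 = (1)·186 + (-2)·67
67 = 1 × 52 + 15  ⟹  15 = (-1)·186 + (3)·67
52 = 3 × 15 + 7  ⟹  7 = (4)·186 + (-11)·67
15 = 2 × 7 + 1  ⟹  1 = (-9)·186 + (25)·67
So (25)·67 ≡ 1 (mod 186), i.e. 67^(-1) ≡ 25 (mod 186).
Check: 67 × 25 = 1675 ≡ 1 (mod 186)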